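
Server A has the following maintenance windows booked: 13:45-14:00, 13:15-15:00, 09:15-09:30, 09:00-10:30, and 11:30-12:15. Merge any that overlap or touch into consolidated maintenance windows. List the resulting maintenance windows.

09:00-10:30, 11:30-12:15, 13:15-15:00

Sort by start: 09:00-10:30, 09:15-09:30, 11:30-12:15, 13:15-15:00, 13:45-14:00.
09:15-09:30 overlaps/touches 09:00-10:30 → extend to 09:00-10:30.
11:30-12:15 is disjoint → start new block.
13:15-15:00 is disjoint → start new block.
13:45-14:00 overlaps/touches 13:15-15:00 → extend to 13:15-15:00.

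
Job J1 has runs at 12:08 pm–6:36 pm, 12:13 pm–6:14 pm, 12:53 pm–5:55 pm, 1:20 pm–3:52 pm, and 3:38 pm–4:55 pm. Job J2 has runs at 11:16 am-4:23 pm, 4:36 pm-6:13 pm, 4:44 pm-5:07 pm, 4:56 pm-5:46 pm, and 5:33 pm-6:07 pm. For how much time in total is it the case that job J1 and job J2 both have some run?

A, merged: 12:08 pm-6:36 pm.
B, merged: 11:16 am-4:23 pm, 4:36 pm-6:13 pm.
A ∩ B = 12:08 pm-4:23 pm, 4:36 pm-6:13 pm.
Total: 4 h 15 min + 1 h 37 min = 5 h 52 min.

5 h 52 min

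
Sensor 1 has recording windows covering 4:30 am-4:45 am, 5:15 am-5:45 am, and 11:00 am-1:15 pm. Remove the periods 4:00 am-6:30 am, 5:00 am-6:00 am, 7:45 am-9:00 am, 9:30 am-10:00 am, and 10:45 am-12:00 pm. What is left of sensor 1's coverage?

12:00 pm–1:15 pm

Merge the second list: 4:00 am–6:30 am, 7:45 am–9:00 am, 9:30 am–10:00 am, 10:45 am–12:00 pm.
4:30 am–4:45 am: entirely removed.
5:15 am–5:45 am: entirely removed.
11:00 am–1:15 pm \ B = 12:00 pm–1:15 pm.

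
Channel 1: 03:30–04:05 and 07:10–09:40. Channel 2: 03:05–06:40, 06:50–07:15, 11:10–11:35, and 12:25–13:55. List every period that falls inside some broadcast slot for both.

03:30–04:05 overlaps B on 03:30–04:05.
07:10–09:40 overlaps B on 07:10–07:15.

03:30–04:05, 07:10–07:15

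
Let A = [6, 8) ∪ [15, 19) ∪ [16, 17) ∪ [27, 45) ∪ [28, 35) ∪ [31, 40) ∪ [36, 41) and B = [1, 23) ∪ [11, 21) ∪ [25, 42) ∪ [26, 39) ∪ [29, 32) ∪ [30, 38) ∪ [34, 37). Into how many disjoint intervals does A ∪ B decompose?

2

First set merges to [6, 8), [15, 19), [27, 45).
Second set merges to [1, 23), [25, 42).
A ∪ B = [1, 23), [25, 45).
That is 2 disjoint pieces.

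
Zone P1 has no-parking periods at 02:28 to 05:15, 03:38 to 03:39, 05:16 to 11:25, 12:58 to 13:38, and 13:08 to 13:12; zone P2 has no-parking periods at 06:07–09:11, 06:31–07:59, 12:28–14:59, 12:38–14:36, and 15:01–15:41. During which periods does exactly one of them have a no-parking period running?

A, merged: 02:28–05:15, 05:16–11:25, 12:58–13:38.
B, merged: 06:07–09:11, 12:28–14:59, 15:01–15:41.
Only in the first: 02:28–05:15, 05:16–06:07, 09:11–11:25.
Only in the second: 12:28–12:58, 13:38–14:59, 15:01–15:41.
Together these are the periods covered by exactly one.

02:28–05:15, 05:16–06:07, 09:11–11:25, 12:28–12:58, 13:38–14:59, 15:01–15:41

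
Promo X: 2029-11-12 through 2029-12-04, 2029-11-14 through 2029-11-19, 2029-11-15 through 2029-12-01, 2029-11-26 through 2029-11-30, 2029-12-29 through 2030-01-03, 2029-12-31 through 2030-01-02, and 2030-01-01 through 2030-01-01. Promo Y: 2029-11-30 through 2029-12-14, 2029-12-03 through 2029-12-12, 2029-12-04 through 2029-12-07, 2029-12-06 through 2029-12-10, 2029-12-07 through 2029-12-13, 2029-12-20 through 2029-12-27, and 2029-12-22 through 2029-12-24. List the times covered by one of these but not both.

2029-11-12 through 2029-11-29, 2029-12-05 through 2029-12-14, 2029-12-20 through 2029-12-27, 2029-12-29 through 2030-01-03

Merge the first list: 2029-11-12 through 2029-12-04, 2029-12-29 through 2030-01-03.
Merge the second list: 2029-11-30 through 2029-12-14, 2029-12-20 through 2029-12-27.
Only in the first: 2029-11-12 through 2029-11-29, 2029-12-29 through 2030-01-03.
Only in the second: 2029-12-05 through 2029-12-14, 2029-12-20 through 2029-12-27.
Together these are the periods covered by exactly one.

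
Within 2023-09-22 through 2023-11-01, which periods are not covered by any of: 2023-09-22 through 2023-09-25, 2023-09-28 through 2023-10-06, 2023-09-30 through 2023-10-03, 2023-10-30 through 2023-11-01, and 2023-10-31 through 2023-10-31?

2023-09-26 through 2023-09-27, 2023-10-07 through 2023-10-29

After merging, the occupied span is 2023-09-22 through 2023-09-25, 2023-09-28 through 2023-10-06, 2023-10-30 through 2023-11-01.
Complement within 2023-09-22 through 2023-11-01: 2023-09-26 through 2023-09-27, 2023-10-07 through 2023-10-29.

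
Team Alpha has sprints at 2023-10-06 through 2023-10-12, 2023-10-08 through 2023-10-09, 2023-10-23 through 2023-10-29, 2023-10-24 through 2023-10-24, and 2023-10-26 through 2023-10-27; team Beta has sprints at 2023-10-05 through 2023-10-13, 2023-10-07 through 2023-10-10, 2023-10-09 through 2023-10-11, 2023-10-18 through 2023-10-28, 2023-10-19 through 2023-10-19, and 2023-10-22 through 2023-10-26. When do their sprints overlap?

Merge the first list: 2023-10-06 through 2023-10-12, 2023-10-23 through 2023-10-29.
Merge the second list: 2023-10-05 through 2023-10-13, 2023-10-18 through 2023-10-28.
2023-10-06 through 2023-10-12 overlaps B on 2023-10-06 through 2023-10-12.
2023-10-23 through 2023-10-29 overlaps B on 2023-10-23 through 2023-10-28.

2023-10-06 through 2023-10-12, 2023-10-23 through 2023-10-28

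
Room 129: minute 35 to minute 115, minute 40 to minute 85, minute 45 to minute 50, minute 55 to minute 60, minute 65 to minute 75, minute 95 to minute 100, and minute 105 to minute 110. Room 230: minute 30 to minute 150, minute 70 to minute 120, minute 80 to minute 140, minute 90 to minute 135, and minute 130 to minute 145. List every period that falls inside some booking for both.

minute 35 to minute 115

First set merges to minute 35 to minute 115.
Second set merges to minute 30 to minute 150.
minute 35 to minute 115 ∩ B → minute 35 to minute 115.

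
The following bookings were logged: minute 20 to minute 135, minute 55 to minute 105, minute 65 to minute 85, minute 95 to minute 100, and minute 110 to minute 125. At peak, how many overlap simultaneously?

3

Walk the sorted start/end points keeping a running depth.
The depth first hits 3 at minute 65.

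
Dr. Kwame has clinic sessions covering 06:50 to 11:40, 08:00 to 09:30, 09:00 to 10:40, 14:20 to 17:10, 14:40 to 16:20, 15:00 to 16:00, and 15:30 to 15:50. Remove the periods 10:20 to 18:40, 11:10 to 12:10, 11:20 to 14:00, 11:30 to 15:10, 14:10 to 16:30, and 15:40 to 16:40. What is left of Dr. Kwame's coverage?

06:50-10:20

First set merges to 06:50-11:40, 14:20-17:10.
Second set merges to 10:20-18:40.
06:50-11:40 minus B → 06:50-10:20.
14:20-17:10: fully covered by B → removed.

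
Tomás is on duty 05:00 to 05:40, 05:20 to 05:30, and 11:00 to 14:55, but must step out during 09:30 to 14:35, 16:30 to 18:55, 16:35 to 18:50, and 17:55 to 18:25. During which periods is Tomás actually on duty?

First set merges to 05:00–05:40, 11:00–14:55.
Second set merges to 09:30–14:35, 16:30–18:55.
05:00–05:40: nothing removed.
11:00–14:55 \ B = 14:35–14:55.

05:00–05:40, 14:35–14:55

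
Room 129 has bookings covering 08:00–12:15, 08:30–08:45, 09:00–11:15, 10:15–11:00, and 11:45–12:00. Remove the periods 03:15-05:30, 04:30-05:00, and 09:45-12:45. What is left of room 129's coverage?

A, merged: 08:00–12:15.
B, merged: 03:15–05:30, 09:45–12:45.
08:00–12:15 minus B → 08:00–09:45.

08:00–09:45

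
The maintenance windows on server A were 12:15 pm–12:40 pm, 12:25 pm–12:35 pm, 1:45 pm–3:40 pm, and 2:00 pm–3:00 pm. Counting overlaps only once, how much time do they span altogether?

Merged: 12:15 pm–12:40 pm, 1:45 pm–3:40 pm.
Lengths: 25 min + 1 h 55 min = 2 h 20 min.

2 h 20 min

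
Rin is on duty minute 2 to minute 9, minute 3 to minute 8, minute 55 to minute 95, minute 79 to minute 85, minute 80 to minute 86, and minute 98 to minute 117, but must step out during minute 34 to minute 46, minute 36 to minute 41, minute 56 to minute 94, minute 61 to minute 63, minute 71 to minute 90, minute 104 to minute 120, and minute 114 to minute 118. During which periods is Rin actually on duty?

minute 2 to minute 9, minute 55 to minute 56, minute 94 to minute 95, minute 98 to minute 104

Merge the first list: minute 2 to minute 9, minute 55 to minute 95, minute 98 to minute 117.
Merge the second list: minute 34 to minute 46, minute 56 to minute 94, minute 104 to minute 120.
minute 2 to minute 9 is untouched.
minute 55 to minute 95 with B removed leaves minute 55 to minute 56, minute 94 to minute 95.
minute 98 to minute 117 with B removed leaves minute 98 to minute 104.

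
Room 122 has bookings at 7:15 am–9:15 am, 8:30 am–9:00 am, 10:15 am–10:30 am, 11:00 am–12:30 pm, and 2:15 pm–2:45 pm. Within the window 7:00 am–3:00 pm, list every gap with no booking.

The merged coverage is 7:15 am-9:15 am, 10:15 am-10:30 am, 11:00 am-12:30 pm, 2:15 pm-2:45 pm.
Uncovered inside 7:00 am-3:00 pm: 7:00 am-7:15 am, 9:15 am-10:15 am, 10:30 am-11:00 am, 12:30 pm-2:15 pm, 2:45 pm-3:00 pm.

7:00 am-7:15 am, 9:15 am-10:15 am, 10:30 am-11:00 am, 12:30 pm-2:15 pm, 2:45 pm-3:00 pm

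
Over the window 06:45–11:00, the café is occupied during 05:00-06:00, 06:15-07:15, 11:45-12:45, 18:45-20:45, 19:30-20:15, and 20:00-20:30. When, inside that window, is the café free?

07:15–11:00

Covered (merged): 05:00–06:00, 06:15–07:15, 11:45–12:45, 18:45–20:45.
Gaps within 06:45–11:00: 07:15–11:00.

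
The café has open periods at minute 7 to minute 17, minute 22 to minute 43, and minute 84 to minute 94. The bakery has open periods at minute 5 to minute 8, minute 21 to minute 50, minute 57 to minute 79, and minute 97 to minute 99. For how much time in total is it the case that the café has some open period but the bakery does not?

A \ B = minute 8 to minute 17, minute 84 to minute 94.
Total: 9 minutes + 10 minutes = 19 minutes.

19 minutes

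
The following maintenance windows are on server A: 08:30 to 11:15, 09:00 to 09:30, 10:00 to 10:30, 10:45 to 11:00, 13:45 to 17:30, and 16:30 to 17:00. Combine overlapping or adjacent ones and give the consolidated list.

08:30–11:15, 13:45–17:30

09:00–09:30 overlaps/touches 08:30–11:15 → extend to 08:30–11:15.
10:00–10:30 overlaps/touches 08:30–11:15 → extend to 08:30–11:15.
10:45–11:00 overlaps/touches 08:30–11:15 → extend to 08:30–11:15.
13:45–17:30 is disjoint → start new block.
16:30–17:00 overlaps/touches 13:45–17:30 → extend to 13:45–17:30.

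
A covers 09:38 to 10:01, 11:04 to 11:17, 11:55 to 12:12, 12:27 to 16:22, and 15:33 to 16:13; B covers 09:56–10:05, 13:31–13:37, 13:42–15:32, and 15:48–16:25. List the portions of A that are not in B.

09:38-09:56, 11:04-11:17, 11:55-12:12, 12:27-13:31, 13:37-13:42, 15:32-15:48

Merge the first list: 09:38-10:01, 11:04-11:17, 11:55-12:12, 12:27-16:22.
09:38-10:01 with B removed leaves 09:38-09:56.
11:04-11:17 is untouched.
11:55-12:12 is untouched.
12:27-16:22 with B removed leaves 12:27-13:31, 13:37-13:42, 15:32-15:48.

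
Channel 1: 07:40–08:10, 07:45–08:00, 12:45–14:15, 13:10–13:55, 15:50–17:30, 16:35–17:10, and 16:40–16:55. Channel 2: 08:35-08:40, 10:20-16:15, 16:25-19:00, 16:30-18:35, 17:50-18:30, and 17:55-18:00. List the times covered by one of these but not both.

A, merged: 07:40-08:10, 12:45-14:15, 15:50-17:30.
B, merged: 08:35-08:40, 10:20-16:15, 16:25-19:00.
A \ B = 07:40-08:10, 16:15-16:25.
B \ A = 08:35-08:40, 10:20-12:45, 14:15-15:50, 17:30-19:00.
Union of the two gives the symmetric difference.

07:40-08:10, 08:35-08:40, 10:20-12:45, 14:15-15:50, 16:15-16:25, 17:30-19:00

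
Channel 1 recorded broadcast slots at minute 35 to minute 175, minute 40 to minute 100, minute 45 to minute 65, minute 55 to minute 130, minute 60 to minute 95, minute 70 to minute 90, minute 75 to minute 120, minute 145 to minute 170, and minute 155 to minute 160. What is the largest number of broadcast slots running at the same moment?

6

Walk the sorted start/end points keeping a running depth.
The depth first hits 6 at minute 75.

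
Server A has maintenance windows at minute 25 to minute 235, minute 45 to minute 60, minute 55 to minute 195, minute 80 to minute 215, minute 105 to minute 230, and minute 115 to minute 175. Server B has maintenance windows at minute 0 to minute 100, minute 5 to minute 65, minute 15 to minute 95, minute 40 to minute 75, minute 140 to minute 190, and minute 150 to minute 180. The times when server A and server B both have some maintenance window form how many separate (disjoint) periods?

Merge the first list: minute 25 to minute 235.
Merge the second list: minute 0 to minute 100, minute 140 to minute 190.
A ∩ B = minute 25 to minute 100, minute 140 to minute 190.
That is 2 disjoint pieces.

2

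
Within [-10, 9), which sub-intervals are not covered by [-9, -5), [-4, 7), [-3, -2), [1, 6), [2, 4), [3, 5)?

[-10, -9) ∪ [-5, -4) ∪ [7, 9)

After merging, the occupied span is [-9, -5), [-4, 7).
Complement within [-10, 9): [-10, -9), [-5, -4), [7, 9).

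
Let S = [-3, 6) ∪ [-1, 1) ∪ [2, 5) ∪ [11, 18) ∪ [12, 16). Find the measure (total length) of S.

Merged: [-3, 6), [11, 18).
Lengths: 9 + 7 = 16.

16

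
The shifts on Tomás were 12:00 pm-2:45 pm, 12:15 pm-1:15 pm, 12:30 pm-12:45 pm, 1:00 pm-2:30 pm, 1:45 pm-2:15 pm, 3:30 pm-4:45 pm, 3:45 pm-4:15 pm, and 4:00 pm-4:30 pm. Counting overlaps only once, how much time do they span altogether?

4 h

Merged: 12:00 pm–2:45 pm, 3:30 pm–4:45 pm.
Lengths: 2 h 45 min + 1 h 15 min = 4 h.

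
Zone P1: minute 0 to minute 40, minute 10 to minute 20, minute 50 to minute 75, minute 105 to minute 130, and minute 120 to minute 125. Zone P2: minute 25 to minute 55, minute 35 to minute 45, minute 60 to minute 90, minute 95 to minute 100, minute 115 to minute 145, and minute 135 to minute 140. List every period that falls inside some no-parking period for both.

A, merged: minute 0 to minute 40, minute 50 to minute 75, minute 105 to minute 130.
B, merged: minute 25 to minute 55, minute 60 to minute 90, minute 95 to minute 100, minute 115 to minute 145.
minute 0 to minute 40 ∩ B → minute 25 to minute 40.
minute 50 to minute 75 ∩ B → minute 50 to minute 55, minute 60 to minute 75.
minute 105 to minute 130 ∩ B → minute 115 to minute 130.

minute 25 to minute 40, minute 50 to minute 55, minute 60 to minute 75, minute 115 to minute 130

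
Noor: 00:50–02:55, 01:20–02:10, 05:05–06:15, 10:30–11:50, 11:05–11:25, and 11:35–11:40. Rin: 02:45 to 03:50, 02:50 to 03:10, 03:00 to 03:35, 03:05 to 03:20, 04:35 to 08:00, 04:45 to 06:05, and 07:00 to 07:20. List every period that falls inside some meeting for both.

02:45–02:55, 05:05–06:15

Merge the first list: 00:50–02:55, 05:05–06:15, 10:30–11:50.
Merge the second list: 02:45–03:50, 04:35–08:00.
00:50–02:55 ∩ B → 02:45–02:55.
05:05–06:15 ∩ B → 05:05–06:15.
10:30–11:50 meets no B interval.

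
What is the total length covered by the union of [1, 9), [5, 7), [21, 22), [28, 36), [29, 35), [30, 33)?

17

Merged: [1, 9), [21, 22), [28, 36).
Lengths: 8 + 1 + 8 = 17.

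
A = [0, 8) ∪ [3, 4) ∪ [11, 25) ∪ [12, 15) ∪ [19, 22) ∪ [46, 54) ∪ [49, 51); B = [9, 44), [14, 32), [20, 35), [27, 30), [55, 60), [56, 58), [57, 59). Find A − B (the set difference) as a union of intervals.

First set merges to [0, 8), [11, 25), [46, 54).
Second set merges to [9, 44), [55, 60).
[0, 8) is untouched.
[11, 25) lies entirely inside B → drops out.
[46, 54) is untouched.

[0, 8) ∪ [46, 54)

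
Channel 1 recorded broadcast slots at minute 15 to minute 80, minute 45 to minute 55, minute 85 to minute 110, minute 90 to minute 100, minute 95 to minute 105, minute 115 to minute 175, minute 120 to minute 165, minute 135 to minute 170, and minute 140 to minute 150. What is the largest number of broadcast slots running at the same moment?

4

At minute 140, 4 of the intervals are simultaneously active.
No point has more.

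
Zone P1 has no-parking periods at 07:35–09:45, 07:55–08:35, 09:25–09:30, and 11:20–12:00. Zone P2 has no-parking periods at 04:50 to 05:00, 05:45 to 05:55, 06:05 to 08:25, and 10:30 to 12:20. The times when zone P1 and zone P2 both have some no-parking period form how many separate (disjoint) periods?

A, merged: 07:35-09:45, 11:20-12:00.
A ∩ B = 07:35-08:25, 11:20-12:00.
That is 2 disjoint pieces.

2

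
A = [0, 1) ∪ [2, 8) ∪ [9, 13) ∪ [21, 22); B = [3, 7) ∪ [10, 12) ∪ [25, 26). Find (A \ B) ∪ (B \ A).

[0, 1) ∪ [2, 3) ∪ [7, 8) ∪ [9, 10) ∪ [12, 13) ∪ [21, 22) ∪ [25, 26)

A \ B = [0, 1), [2, 3), [7, 8), [9, 10), [12, 13), [21, 22).
B \ A = [25, 26).
Union of the two gives the symmetric difference.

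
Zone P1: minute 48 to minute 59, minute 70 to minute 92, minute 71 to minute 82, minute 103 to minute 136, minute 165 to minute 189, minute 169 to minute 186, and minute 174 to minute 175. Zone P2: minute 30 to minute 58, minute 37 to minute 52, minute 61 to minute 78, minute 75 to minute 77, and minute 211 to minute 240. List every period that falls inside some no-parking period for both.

minute 48 to minute 58, minute 70 to minute 78

Merge the first list: minute 48 to minute 59, minute 70 to minute 92, minute 103 to minute 136, minute 165 to minute 189.
Merge the second list: minute 30 to minute 58, minute 61 to minute 78, minute 211 to minute 240.
minute 48 to minute 59 overlaps B on minute 48 to minute 58.
minute 70 to minute 92 overlaps B on minute 70 to minute 78.
minute 103 to minute 136 falls entirely outside B.
minute 165 to minute 189 falls entirely outside B.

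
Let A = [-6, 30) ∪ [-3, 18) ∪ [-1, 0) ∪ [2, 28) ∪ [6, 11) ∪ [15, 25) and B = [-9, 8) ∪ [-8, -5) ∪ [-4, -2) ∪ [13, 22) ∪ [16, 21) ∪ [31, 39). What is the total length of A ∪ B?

47

A, merged: [-6, 30).
B, merged: [-9, 8), [13, 22), [31, 39).
A ∪ B = [-9, 30), [31, 39).
Total: 39 + 8 = 47.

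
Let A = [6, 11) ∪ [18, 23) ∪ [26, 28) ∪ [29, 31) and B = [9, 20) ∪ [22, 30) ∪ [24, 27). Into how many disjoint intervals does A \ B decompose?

3

Merge the second list: [9, 20), [22, 30).
A \ B = [6, 9), [20, 22), [30, 31).
That is 3 disjoint pieces.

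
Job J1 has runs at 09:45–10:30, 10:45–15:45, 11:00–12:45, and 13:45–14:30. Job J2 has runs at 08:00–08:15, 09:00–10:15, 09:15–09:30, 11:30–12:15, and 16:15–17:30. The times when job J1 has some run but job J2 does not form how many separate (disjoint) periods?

A, merged: 09:45-10:30, 10:45-15:45.
B, merged: 08:00-08:15, 09:00-10:15, 11:30-12:15, 16:15-17:30.
A \ B = 10:15-10:30, 10:45-11:30, 12:15-15:45.
That is 3 disjoint pieces.

3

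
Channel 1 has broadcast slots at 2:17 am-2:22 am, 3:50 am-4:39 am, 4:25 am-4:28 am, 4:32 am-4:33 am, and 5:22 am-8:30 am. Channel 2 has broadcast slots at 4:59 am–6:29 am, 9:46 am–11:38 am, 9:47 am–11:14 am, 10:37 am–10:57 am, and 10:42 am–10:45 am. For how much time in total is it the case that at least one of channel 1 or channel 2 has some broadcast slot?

6 h 17 min

A, merged: 2:17 am–2:22 am, 3:50 am–4:39 am, 5:22 am–8:30 am.
B, merged: 4:59 am–6:29 am, 9:46 am–11:38 am.
A ∪ B = 2:17 am–2:22 am, 3:50 am–4:39 am, 4:59 am–8:30 am, 9:46 am–11:38 am.
Total: 5 min + 49 min + 3 h 31 min + 1 h 52 min = 6 h 17 min.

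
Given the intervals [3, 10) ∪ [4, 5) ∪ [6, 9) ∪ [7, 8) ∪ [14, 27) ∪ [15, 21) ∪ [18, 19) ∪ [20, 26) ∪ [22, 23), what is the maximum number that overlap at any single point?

Walk the sorted start/end points keeping a running depth.
The depth first hits 3 at 7.

3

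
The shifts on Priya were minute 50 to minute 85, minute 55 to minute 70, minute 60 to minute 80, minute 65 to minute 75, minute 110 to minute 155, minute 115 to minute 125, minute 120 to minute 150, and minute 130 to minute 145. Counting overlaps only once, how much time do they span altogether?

Merged: minute 50 to minute 85, minute 110 to minute 155.
Lengths: 35 minutes + 45 minutes = 80 minutes.

80 minutes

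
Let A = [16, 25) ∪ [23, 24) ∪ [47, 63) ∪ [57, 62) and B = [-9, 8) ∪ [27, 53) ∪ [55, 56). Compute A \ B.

[16, 25) ∪ [53, 55) ∪ [56, 63)

A, merged: [16, 25), [47, 63).
[16, 25) is untouched.
[47, 63) with B removed leaves [53, 55), [56, 63).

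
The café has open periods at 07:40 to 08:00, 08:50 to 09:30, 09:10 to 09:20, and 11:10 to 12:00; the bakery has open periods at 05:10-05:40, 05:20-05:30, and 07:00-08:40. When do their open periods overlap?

A, merged: 07:40–08:00, 08:50–09:30, 11:10–12:00.
B, merged: 05:10–05:40, 07:00–08:40.
07:40–08:00 ∩ B → 07:40–08:00.
08:50–09:30 meets no B interval.
11:10–12:00 meets no B interval.

07:40–08:00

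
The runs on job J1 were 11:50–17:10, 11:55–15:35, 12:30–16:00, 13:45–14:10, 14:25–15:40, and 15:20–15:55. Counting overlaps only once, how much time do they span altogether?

5 h 20 min

Merged: 11:50–17:10.
Length: 5 h 20 min.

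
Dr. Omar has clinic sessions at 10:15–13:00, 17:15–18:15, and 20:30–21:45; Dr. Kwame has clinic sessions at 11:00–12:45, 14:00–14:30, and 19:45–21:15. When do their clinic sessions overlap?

11:00-12:45, 20:30-21:15

10:15-13:00 meets the second set on 11:00-12:45.
17:15-18:15: no overlap with the second set.
20:30-21:45 meets the second set on 20:30-21:15.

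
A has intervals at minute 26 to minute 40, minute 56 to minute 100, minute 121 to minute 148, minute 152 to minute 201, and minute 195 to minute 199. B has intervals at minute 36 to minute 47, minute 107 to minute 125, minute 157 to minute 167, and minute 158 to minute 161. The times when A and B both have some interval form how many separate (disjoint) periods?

3

A, merged: minute 26 to minute 40, minute 56 to minute 100, minute 121 to minute 148, minute 152 to minute 201.
B, merged: minute 36 to minute 47, minute 107 to minute 125, minute 157 to minute 167.
A ∩ B = minute 36 to minute 40, minute 121 to minute 125, minute 157 to minute 167.
That is 3 disjoint pieces.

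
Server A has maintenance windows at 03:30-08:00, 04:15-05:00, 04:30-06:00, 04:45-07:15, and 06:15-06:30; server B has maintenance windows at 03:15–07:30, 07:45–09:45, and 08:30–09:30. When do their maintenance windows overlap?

03:30-07:30, 07:45-08:00

Merge the first list: 03:30-08:00.
Merge the second list: 03:15-07:30, 07:45-09:45.
03:30-08:00 overlaps B on 03:30-07:30, 07:45-08:00.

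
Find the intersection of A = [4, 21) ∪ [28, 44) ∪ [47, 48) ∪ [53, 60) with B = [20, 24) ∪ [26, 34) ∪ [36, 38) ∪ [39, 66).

[4, 21) meets the second set on [20, 21).
[28, 44) meets the second set on [28, 34), [36, 38), [39, 44).
[47, 48) meets the second set on [47, 48).
[53, 60) meets the second set on [53, 60).

[20, 21) ∪ [28, 34) ∪ [36, 38) ∪ [39, 44) ∪ [47, 48) ∪ [53, 60)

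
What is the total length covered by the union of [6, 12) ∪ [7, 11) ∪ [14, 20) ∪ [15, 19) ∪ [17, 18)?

Merged: [6, 12), [14, 20).
Lengths: 6 + 6 = 12.

12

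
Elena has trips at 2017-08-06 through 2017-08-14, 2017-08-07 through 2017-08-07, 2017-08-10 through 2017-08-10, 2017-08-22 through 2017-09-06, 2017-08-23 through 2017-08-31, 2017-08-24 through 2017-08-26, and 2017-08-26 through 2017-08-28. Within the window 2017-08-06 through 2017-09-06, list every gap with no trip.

Covered (merged): 2017-08-06 through 2017-08-14, 2017-08-22 through 2017-09-06.
Complement within 2017-08-06 through 2017-09-06: 2017-08-15 through 2017-08-21.

2017-08-15 through 2017-08-21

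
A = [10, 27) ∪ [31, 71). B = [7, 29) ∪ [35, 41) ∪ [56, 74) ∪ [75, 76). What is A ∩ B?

[10, 27) overlaps B on [10, 27).
[31, 71) overlaps B on [35, 41), [56, 71).

[10, 27) ∪ [35, 41) ∪ [56, 71)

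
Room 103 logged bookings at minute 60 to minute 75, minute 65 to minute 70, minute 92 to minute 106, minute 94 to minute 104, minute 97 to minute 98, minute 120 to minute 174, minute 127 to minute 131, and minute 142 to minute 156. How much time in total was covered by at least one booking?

Merged: minute 60 to minute 75, minute 92 to minute 106, minute 120 to minute 174.
Lengths: 15 minutes + 14 minutes + 54 minutes = 83 minutes.

83 minutes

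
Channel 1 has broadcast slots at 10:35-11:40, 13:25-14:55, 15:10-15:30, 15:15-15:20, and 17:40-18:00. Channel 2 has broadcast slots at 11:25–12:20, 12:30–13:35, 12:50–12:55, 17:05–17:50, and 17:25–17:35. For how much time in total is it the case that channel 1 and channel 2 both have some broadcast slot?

35 min

First set merges to 10:35-11:40, 13:25-14:55, 15:10-15:30, 17:40-18:00.
Second set merges to 11:25-12:20, 12:30-13:35, 17:05-17:50.
A ∩ B = 11:25-11:40, 13:25-13:35, 17:40-17:50.
Total: 15 min + 10 min + 10 min = 35 min.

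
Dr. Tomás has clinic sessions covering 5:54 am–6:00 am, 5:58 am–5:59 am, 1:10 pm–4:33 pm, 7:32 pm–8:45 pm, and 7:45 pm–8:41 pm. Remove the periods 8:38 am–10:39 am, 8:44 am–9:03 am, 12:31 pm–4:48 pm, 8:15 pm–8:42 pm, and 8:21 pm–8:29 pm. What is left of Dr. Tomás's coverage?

A, merged: 5:54 am-6:00 am, 1:10 pm-4:33 pm, 7:32 pm-8:45 pm.
B, merged: 8:38 am-10:39 am, 12:31 pm-4:48 pm, 8:15 pm-8:42 pm.
5:54 am-6:00 am: no B overlap → unchanged.
1:10 pm-4:33 pm: fully covered by B → removed.
7:32 pm-8:45 pm minus B → 7:32 pm-8:15 pm, 8:42 pm-8:45 pm.

5:54 am-6:00 am, 7:32 pm-8:15 pm, 8:42 pm-8:45 pm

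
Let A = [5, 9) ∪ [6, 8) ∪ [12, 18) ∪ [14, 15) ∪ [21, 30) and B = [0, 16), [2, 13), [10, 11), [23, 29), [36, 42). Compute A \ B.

Merge the first list: [5, 9), [12, 18), [21, 30).
Merge the second list: [0, 16), [23, 29), [36, 42).
[5, 9): entirely removed.
[12, 18) \ B = [16, 18).
[21, 30) \ B = [21, 23), [29, 30).

[16, 18) ∪ [21, 23) ∪ [29, 30)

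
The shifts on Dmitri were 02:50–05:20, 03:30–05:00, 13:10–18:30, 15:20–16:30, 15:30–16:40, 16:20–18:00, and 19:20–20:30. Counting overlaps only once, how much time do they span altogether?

Merged: 02:50-05:20, 13:10-18:30, 19:20-20:30.
Lengths: 2 h 30 min + 5 h 20 min + 1 h 10 min = 9 h.

9 h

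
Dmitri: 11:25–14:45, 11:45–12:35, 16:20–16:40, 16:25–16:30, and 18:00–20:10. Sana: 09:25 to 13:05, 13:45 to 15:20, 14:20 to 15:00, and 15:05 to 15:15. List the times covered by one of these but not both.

A, merged: 11:25–14:45, 16:20–16:40, 18:00–20:10.
B, merged: 09:25–13:05, 13:45–15:20.
A but not B: 13:05–13:45, 16:20–16:40, 18:00–20:10.
B but not A: 09:25–11:25, 14:45–15:20.
Combining gives A △ B.

09:25–11:25, 13:05–13:45, 14:45–15:20, 16:20–16:40, 18:00–20:10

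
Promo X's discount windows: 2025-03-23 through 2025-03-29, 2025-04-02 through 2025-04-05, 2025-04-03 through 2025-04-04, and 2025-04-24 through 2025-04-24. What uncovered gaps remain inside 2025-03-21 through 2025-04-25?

2025-03-21 through 2025-03-22, 2025-03-30 through 2025-04-01, 2025-04-06 through 2025-04-23, 2025-04-25 through 2025-04-25

Covered (merged): 2025-03-23 through 2025-03-29, 2025-04-02 through 2025-04-05, 2025-04-24 through 2025-04-24.
Gaps within 2025-03-21 through 2025-04-25: 2025-03-21 through 2025-03-22, 2025-03-30 through 2025-04-01, 2025-04-06 through 2025-04-23, 2025-04-25 through 2025-04-25.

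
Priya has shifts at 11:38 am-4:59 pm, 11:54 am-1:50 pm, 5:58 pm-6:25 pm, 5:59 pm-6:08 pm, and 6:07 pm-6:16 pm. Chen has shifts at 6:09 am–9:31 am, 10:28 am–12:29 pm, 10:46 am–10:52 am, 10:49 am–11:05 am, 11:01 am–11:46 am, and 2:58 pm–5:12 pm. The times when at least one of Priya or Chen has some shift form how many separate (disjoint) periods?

3

A, merged: 11:38 am-4:59 pm, 5:58 pm-6:25 pm.
B, merged: 6:09 am-9:31 am, 10:28 am-12:29 pm, 2:58 pm-5:12 pm.
A ∪ B = 6:09 am-9:31 am, 10:28 am-5:12 pm, 5:58 pm-6:25 pm.
That is 3 disjoint pieces.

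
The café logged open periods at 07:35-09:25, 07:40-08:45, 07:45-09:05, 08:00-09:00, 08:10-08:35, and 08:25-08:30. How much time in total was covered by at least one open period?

Merged: 07:35–09:25.
Length: 1 h 50 min.

1 h 50 min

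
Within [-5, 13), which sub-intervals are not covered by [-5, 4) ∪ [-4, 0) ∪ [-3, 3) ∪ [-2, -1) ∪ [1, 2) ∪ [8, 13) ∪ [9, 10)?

[4, 8)

After merging, the occupied span is [-5, 4), [8, 13).
Complement within [-5, 13): [4, 8).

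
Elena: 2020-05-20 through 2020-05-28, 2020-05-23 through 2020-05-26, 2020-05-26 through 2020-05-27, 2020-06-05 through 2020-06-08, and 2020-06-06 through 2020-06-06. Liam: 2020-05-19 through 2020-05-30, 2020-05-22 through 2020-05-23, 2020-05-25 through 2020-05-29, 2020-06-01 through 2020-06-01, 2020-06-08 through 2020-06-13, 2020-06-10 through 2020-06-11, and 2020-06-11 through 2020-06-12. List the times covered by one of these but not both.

2020-05-19 through 2020-05-19, 2020-05-29 through 2020-05-30, 2020-06-01 through 2020-06-01, 2020-06-05 through 2020-06-07, 2020-06-09 through 2020-06-13

First set merges to 2020-05-20 through 2020-05-28, 2020-06-05 through 2020-06-08.
Second set merges to 2020-05-19 through 2020-05-30, 2020-06-01 through 2020-06-01, 2020-06-08 through 2020-06-13.
Only in the first: 2020-06-05 through 2020-06-07.
Only in the second: 2020-05-19 through 2020-05-19, 2020-05-29 through 2020-05-30, 2020-06-01 through 2020-06-01, 2020-06-09 through 2020-06-13.
Together these are the periods covered by exactly one.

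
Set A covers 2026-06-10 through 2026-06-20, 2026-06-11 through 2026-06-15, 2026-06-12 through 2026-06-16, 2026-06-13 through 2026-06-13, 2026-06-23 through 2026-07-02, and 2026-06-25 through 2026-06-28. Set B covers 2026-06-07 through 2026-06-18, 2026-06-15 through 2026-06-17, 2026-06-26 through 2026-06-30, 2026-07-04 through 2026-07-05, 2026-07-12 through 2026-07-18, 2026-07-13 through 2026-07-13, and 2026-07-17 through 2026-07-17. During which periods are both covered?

First set merges to 2026-06-10 through 2026-06-20, 2026-06-23 through 2026-07-02.
Second set merges to 2026-06-07 through 2026-06-18, 2026-06-26 through 2026-06-30, 2026-07-04 through 2026-07-05, 2026-07-12 through 2026-07-18.
2026-06-10 through 2026-06-20 meets the second set on 2026-06-10 through 2026-06-18.
2026-06-23 through 2026-07-02 meets the second set on 2026-06-26 through 2026-06-30.

2026-06-10 through 2026-06-18, 2026-06-26 through 2026-06-30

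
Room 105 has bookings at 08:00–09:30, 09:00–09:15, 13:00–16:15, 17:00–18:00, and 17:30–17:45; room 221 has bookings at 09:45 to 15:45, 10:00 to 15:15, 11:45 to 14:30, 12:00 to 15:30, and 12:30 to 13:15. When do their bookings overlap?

Merge the first list: 08:00–09:30, 13:00–16:15, 17:00–18:00.
Merge the second list: 09:45–15:45.
08:00–09:30 meets no B interval.
13:00–16:15 ∩ B → 13:00–15:45.
17:00–18:00 meets no B interval.

13:00–15:45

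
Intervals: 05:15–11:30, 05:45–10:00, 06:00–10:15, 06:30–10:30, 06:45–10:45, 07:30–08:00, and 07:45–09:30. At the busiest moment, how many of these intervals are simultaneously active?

7

Sweep endpoints in order; track running count of active intervals.
Peak of 7 reached at 07:45.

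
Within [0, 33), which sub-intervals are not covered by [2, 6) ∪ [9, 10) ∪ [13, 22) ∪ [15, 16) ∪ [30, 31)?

[0, 2) ∪ [6, 9) ∪ [10, 13) ∪ [22, 30) ∪ [31, 33)

The merged coverage is [2, 6), [9, 10), [13, 22), [30, 31).
Gaps within [0, 33): [0, 2), [6, 9), [10, 13), [22, 30), [31, 33).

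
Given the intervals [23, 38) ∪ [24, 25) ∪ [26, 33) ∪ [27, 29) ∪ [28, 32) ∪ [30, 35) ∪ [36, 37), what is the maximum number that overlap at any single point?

4

Sweep endpoints in order; track running count of active intervals.
Peak of 4 reached at 28.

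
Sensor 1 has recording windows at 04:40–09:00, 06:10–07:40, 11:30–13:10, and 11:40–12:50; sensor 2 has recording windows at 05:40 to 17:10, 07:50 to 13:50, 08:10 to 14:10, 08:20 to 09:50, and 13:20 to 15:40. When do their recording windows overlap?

05:40–09:00, 11:30–13:10

First set merges to 04:40–09:00, 11:30–13:10.
Second set merges to 05:40–17:10.
04:40–09:00 meets the second set on 05:40–09:00.
11:30–13:10 meets the second set on 11:30–13:10.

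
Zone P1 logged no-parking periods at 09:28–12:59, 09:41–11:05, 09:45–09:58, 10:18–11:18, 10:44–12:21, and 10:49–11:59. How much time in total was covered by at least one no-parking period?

3 h 31 min

Merged: 09:28–12:59.
Length: 3 h 31 min.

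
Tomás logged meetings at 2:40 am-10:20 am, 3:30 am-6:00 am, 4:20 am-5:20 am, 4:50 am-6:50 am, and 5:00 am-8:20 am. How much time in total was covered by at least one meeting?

Merged: 2:40 am–10:20 am.
Length: 7 h 40 min.

7 h 40 min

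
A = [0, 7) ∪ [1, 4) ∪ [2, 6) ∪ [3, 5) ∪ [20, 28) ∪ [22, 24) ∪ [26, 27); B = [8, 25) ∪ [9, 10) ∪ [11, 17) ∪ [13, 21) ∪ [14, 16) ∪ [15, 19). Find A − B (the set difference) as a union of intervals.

[0, 7) ∪ [25, 28)

A, merged: [0, 7), [20, 28).
B, merged: [8, 25).
[0, 7) is untouched.
[20, 28) with B removed leaves [25, 28).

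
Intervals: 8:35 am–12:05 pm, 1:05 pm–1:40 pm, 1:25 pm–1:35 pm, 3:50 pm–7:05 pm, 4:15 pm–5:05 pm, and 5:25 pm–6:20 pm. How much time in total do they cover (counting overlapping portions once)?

Merged: 8:35 am–12:05 pm, 1:05 pm–1:40 pm, 3:50 pm–7:05 pm.
Lengths: 3 h 30 min + 35 min + 3 h 15 min = 7 h 20 min.

7 h 20 min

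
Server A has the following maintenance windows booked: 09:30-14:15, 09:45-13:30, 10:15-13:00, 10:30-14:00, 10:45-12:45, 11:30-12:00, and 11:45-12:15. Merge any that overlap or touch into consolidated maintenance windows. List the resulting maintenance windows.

09:45–13:30 overlaps/touches 09:30–14:15 → extend to 09:30–14:15.
10:15–13:00 overlaps/touches 09:30–14:15 → extend to 09:30–14:15.
10:30–14:00 overlaps/touches 09:30–14:15 → extend to 09:30–14:15.
10:45–12:45 overlaps/touches 09:30–14:15 → extend to 09:30–14:15.
11:30–12:00 overlaps/touches 09:30–14:15 → extend to 09:30–14:15.
11:45–12:15 overlaps/touches 09:30–14:15 → extend to 09:30–14:15.

09:30–14:15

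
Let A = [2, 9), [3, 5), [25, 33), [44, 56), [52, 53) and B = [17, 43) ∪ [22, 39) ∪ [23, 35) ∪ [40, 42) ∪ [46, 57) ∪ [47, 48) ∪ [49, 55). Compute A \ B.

[2, 9) ∪ [44, 46)

First set merges to [2, 9), [25, 33), [44, 56).
Second set merges to [17, 43), [46, 57).
[2, 9): no B overlap → unchanged.
[25, 33): fully covered by B → removed.
[44, 56) minus B → [44, 46).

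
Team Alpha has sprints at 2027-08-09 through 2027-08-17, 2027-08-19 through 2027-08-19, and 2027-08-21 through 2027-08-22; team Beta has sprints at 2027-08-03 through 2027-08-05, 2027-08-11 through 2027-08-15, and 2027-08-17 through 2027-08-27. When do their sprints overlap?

2027-08-09 through 2027-08-17 ∩ B → 2027-08-11 through 2027-08-15, 2027-08-17 through 2027-08-17.
2027-08-19 through 2027-08-19 ∩ B → 2027-08-19 through 2027-08-19.
2027-08-21 through 2027-08-22 ∩ B → 2027-08-21 through 2027-08-22.

2027-08-11 through 2027-08-15, 2027-08-17 through 2027-08-17, 2027-08-19 through 2027-08-19, 2027-08-21 through 2027-08-22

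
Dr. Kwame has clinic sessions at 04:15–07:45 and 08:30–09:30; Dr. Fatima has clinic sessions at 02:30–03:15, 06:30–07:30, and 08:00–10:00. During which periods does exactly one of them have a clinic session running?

02:30–03:15, 04:15–06:30, 07:30–07:45, 08:00–08:30, 09:30–10:00

Only in the first: 04:15–06:30, 07:30–07:45.
Only in the second: 02:30–03:15, 08:00–08:30, 09:30–10:00.
Together these are the periods covered by exactly one.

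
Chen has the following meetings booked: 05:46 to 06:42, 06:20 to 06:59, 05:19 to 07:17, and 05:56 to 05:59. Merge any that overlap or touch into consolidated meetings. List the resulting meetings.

Sort by start: 05:19–07:17, 05:46–06:42, 05:56–05:59, 06:20–06:59.
05:46–06:42 overlaps/touches 05:19–07:17 → extend to 05:19–07:17.
05:56–05:59 overlaps/touches 05:19–07:17 → extend to 05:19–07:17.
06:20–06:59 overlaps/touches 05:19–07:17 → extend to 05:19–07:17.

05:19–07:17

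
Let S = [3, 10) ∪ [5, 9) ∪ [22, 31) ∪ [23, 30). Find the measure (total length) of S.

Merged: [3, 10), [22, 31).
Lengths: 7 + 9 = 16.

16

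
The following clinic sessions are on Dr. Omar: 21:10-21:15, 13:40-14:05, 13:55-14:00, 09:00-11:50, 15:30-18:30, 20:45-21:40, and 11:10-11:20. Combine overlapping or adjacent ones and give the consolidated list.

09:00–11:50, 13:40–14:05, 15:30–18:30, 20:45–21:40

Sort by start: 09:00–11:50, 11:10–11:20, 13:40–14:05, 13:55–14:00, 15:30–18:30, 20:45–21:40, 21:10–21:15.
11:10–11:20 overlaps/touches 09:00–11:50 → extend to 09:00–11:50.
13:40–14:05 is disjoint → start new block.
13:55–14:00 overlaps/touches 13:40–14:05 → extend to 13:40–14:05.
15:30–18:30 is disjoint → start new block.
20:45–21:40 is disjoint → start new block.
21:10–21:15 overlaps/touches 20:45–21:40 → extend to 20:45–21:40.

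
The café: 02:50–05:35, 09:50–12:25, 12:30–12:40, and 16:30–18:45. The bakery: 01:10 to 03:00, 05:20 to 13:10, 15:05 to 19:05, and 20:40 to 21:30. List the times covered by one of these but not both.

01:10–02:50, 03:00–05:20, 05:35–09:50, 12:25–12:30, 12:40–13:10, 15:05–16:30, 18:45–19:05, 20:40–21:30

A \ B = 03:00–05:20.
B \ A = 01:10–02:50, 05:35–09:50, 12:25–12:30, 12:40–13:10, 15:05–16:30, 18:45–19:05, 20:40–21:30.
Union of the two gives the symmetric difference.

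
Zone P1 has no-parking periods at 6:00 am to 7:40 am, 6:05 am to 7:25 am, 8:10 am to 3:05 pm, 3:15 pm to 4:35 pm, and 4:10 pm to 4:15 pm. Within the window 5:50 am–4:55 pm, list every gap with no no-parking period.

Covered (merged): 6:00 am–7:40 am, 8:10 am–3:05 pm, 3:15 pm–4:35 pm.
Complement within 5:50 am–4:55 pm: 5:50 am–6:00 am, 7:40 am–8:10 am, 3:05 pm–3:15 pm, 4:35 pm–4:55 pm.

5:50 am–6:00 am, 7:40 am–8:10 am, 3:05 pm–3:15 pm, 4:35 pm–4:55 pm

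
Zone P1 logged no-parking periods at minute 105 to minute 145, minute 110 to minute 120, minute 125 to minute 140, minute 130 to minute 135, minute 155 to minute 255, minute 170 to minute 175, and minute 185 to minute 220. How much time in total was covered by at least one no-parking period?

Merged: minute 105 to minute 145, minute 155 to minute 255.
Lengths: 40 minutes + 100 minutes = 140 minutes.

140 minutes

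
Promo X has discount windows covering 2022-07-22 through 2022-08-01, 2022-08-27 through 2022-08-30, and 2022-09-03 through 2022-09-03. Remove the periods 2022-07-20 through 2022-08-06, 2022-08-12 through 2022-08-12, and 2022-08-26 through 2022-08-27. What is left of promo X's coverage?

2022-08-28 through 2022-08-30, 2022-09-03 through 2022-09-03

2022-07-22 through 2022-08-01 lies entirely inside B → drops out.
2022-08-27 through 2022-08-30 with B removed leaves 2022-08-28 through 2022-08-30.
2022-09-03 through 2022-09-03 is untouched.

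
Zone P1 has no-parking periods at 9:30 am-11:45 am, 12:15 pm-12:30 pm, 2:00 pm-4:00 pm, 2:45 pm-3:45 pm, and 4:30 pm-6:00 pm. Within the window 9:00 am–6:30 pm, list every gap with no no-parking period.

After merging, the occupied span is 9:30 am-11:45 am, 12:15 pm-12:30 pm, 2:00 pm-4:00 pm, 4:30 pm-6:00 pm.
Uncovered inside 9:00 am-6:30 pm: 9:00 am-9:30 am, 11:45 am-12:15 pm, 12:30 pm-2:00 pm, 4:00 pm-4:30 pm, 6:00 pm-6:30 pm.

9:00 am-9:30 am, 11:45 am-12:15 pm, 12:30 pm-2:00 pm, 4:00 pm-4:30 pm, 6:00 pm-6:30 pm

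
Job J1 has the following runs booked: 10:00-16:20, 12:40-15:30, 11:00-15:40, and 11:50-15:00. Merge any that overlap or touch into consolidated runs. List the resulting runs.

Sort by start: 10:00–16:20, 11:00–15:40, 11:50–15:00, 12:40–15:30.
11:00–15:40 overlaps/touches 10:00–16:20 → extend to 10:00–16:20.
11:50–15:00 overlaps/touches 10:00–16:20 → extend to 10:00–16:20.
12:40–15:30 overlaps/touches 10:00–16:20 → extend to 10:00–16:20.

10:00–16:20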